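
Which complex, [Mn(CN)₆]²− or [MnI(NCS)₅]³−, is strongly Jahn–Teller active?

[MnI(NCS)₅]³−

[Mn(CN)₆]²−: Each cyanide is −1; balancing the −2 overall charge requires Mn(IV). Manganese is a group-7 element; Mn(IV) is therefore d³. The d³ configuration leaves the e_g set evenly filled (or empty) — no strong Jahn–Teller driving force.
[MnI(NCS)₅]³−: Summing ligand charges against the −3 overall charge gives an oxidation state of +3 for manganese. Mn sits in group 7, so the d-electron count is 7 − 3 = 4. Iodide and isothiocyanate are weak-field ligands for a first-row metal, so the complex is high-spin. The t₂g³e_g¹ (high-spin) configuration has an unevenly filled e_g set; the Jahn–Teller theorem predicts a tetragonal distortion (typically axial elongation) to lift the degeneracy.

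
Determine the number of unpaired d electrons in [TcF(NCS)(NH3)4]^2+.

3

Summing ligand charges against the +2 overall charge gives an oxidation state of +4 for technetium.
Technetium is a group-7 element; Tc(IV) is therefore d³.
In an octahedral field the d³ configuration is t₂g³e_g⁰ (only one arrangement possible), giving 3 unpaired electrons.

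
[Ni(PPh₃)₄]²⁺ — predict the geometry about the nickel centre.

square planar

Summing ligand charges against the +2 overall charge gives an oxidation state of +2 for nickel.
Group 10 minus oxidation state 2 gives a d⁸ configuration.
Coordination number: 4.
Triphenylphosphine is a strong-field ligand (high in the spectrochemical series).
A 3d d⁸ ion with strong-field ligands gains enough CFSE to favour square planar over tetrahedral.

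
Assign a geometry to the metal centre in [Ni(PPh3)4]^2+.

Ligand charges: triphenylphosphine is neutral. With an overall charge of +2 the nickel centre must be in the +2 oxidation state.
Nickel is a group-10 element; Ni(II) is therefore d⁸.
Coordination number: 4.
Triphenylphosphine is a strong-field ligand (high in the spectrochemical series).
A 3d d⁸ ion with strong-field ligands gains enough CFSE to favour square planar over tetrahedral.

square planar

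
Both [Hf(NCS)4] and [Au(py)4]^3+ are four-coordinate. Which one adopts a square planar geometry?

[Au(py)4]^3+

For [Hf(NCS)4]: Each isothiocyanate is −1; balancing the 0 overall charge requires Hf(IV). Group 4 minus oxidation state 4 gives a d⁰ configuration. A d⁰ ion has no crystal-field stabilisation preference between square planar and tetrahedral, so four ligands adopt the sterically favoured tetrahedral geometry. → tetrahedral.
For [Au(py)4]^3+: Summing ligand charges against the +3 overall charge gives an oxidation state of +3 for gold. Group 11 minus oxidation state 3 gives a d⁸ configuration. A 5d d⁸ ion has a large crystal-field splitting; square planar leaves the high-energy d_{x²−y²} orbital empty and maximises CFSE. → square planar.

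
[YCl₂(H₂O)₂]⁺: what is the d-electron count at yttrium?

Each chloride is −1; water is neutral; balancing the +1 overall charge requires Y(III).
Group 3 minus oxidation state 3 gives a d⁰ configuration.

d0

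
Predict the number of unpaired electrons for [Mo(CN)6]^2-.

Each cyanide is −1; balancing the −2 overall charge requires Mo(IV).
Mo sits in group 6, so the d-electron count is 6 − 4 = 2.
In an octahedral field the d² configuration is t₂g²e_g⁰ (only one arrangement possible), giving 2 unpaired electrons.

2 unpaired electrons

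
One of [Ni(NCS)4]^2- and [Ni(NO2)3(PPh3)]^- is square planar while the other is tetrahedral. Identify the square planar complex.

[Ni(NO2)3(PPh3)]^-

For [Ni(NCS)4]^2-: Summing ligand charges against the −2 overall charge gives an oxidation state of +2 for nickel. Ni sits in group 10, so the d-electron count is 10 − 2 = 8. Isothiocyanate is a weak-field ligand. With weak-field ligands the CFSE gain from square planar is small, so a 3d d⁸ ion takes the sterically preferred tetrahedral geometry. → tetrahedral.
For [Ni(NO2)3(PPh3)]^-: Ligand charges: each nitro (N-bound nitrite) is −1; triphenylphosphine is neutral. With an overall charge of −1 the nickel centre must be in the +2 oxidation state. Nickel is a group-10 element; Ni(II) is therefore d⁸. Nitro (N-bound nitrite) and triphenylphosphine are strong-field ligands (high in the spectrochemical series). A 3d d⁸ ion with strong-field ligands gains enough CFSE to favour square planar over tetrahedral. → square planar.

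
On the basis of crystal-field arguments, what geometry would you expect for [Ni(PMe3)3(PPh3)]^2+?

Ligand charges: trimethylphosphine is neutral; triphenylphosphine is neutral. With an overall charge of +2 the nickel centre must be in the +2 oxidation state.
Nickel is a group-10 element; Ni(II) is therefore d⁸.
Coordination number: 4.
Trimethylphosphine and triphenylphosphine are strong-field ligands (high in the spectrochemical series).
A 3d d⁸ ion with strong-field ligands gains enough CFSE to favour square planar over tetrahedral.

square planar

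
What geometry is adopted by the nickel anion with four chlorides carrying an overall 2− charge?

tetrahedral

Ligand charges: each chloride is −1. With an overall charge of −2 the nickel centre must be in the +2 oxidation state.
Group 10 minus oxidation state 2 gives a d⁸ configuration.
With 4 monodentate ligands the coordination number is 4.
Chloride is a weak-field ligand.
With weak-field ligands the CFSE gain from square planar is small, so a 3d d⁸ ion takes the sterically preferred tetrahedral geometry.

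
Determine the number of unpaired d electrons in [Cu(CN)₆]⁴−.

1 unpaired electron

Ligand charges: each cyanide is −1. With an overall charge of −4 the copper centre must be in the +2 oxidation state.
Cu sits in group 11, so the d-electron count is 11 − 2 = 9.
In an octahedral field the d⁹ configuration is t₂g⁶e_g³ (only one arrangement possible), giving 1 unpaired electron.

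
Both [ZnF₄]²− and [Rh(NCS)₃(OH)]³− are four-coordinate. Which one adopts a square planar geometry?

For [ZnF₄]²−: Each fluoride is −1; balancing the −2 overall charge requires Zn(II). Group 12 minus oxidation state 2 gives a d¹⁰ configuration. A d¹⁰ ion has no crystal-field stabilisation preference between square planar and tetrahedral, so four ligands adopt the sterically favoured tetrahedral geometry. → tetrahedral.
For [Rh(NCS)₃(OH)]³−: Ligand charges: each isothiocyanate is −1; each hydroxide is −1. With an overall charge of −3 the rhodium centre must be in the +1 oxidation state. Rhodium is a group-9 element; Rh(I) is therefore d⁸. A 4d d⁸ ion has a large crystal-field splitting; square planar leaves the high-energy d_{x²−y²} orbital empty and maximises CFSE. → square planar.

[Rh(NCS)₃(OH)]³−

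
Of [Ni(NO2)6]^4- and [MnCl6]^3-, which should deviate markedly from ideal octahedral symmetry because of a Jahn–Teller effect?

[Ni(NO2)6]^4-: Each nitro (N-bound nitrite) is −1; balancing the −4 overall charge requires Ni(II). Nickel is a group-10 element; Ni(II) is therefore d⁸. The d⁸ configuration leaves the e_g set evenly filled (or empty) — no strong Jahn–Teller driving force.
[MnCl6]^3-: Each chloride is −1; balancing the −3 overall charge requires Mn(III). Mn sits in group 7, so the d-electron count is 7 − 3 = 4. Chloride is a weak-field ligand for a first-row metal, so the complex is high-spin. The t₂g³e_g¹ (high-spin) configuration has an unevenly filled e_g set; the Jahn–Teller theorem predicts a tetragonal distortion (typically axial elongation) to lift the degeneracy.

[MnCl6]^3-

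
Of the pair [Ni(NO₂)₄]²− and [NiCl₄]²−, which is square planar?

For [Ni(NO₂)₄]²−: Summing ligand charges against the −2 overall charge gives an oxidation state of +2 for nickel. Nickel is a group-10 element; Ni(II) is therefore d⁸. Nitro (N-bound nitrite) is a strong-field ligand (high in the spectrochemical series). A 3d d⁸ ion with strong-field ligands gains enough CFSE to favour square planar over tetrahedral. → square planar.
For [NiCl₄]²−: Summing ligand charges against the −2 overall charge gives an oxidation state of +2 for nickel. Ni sits in group 10, so the d-electron count is 10 − 2 = 8. Chloride is a weak-field ligand. With weak-field ligands the CFSE gain from square planar is small, so a 3d d⁸ ion takes the sterically preferred tetrahedral geometry. → tetrahedral.

[Ni(NO₂)₄]²−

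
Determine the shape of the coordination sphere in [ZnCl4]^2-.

Each chloride is −1; balancing the −2 overall charge requires Zn(II).
Zinc is a group-12 element; Zn(II) is therefore d¹⁰.
Coordination number: 4.
A d¹⁰ ion has no crystal-field stabilisation preference between square planar and tetrahedral, so four ligands adopt the sterically favoured tetrahedral geometry.

tetrahedral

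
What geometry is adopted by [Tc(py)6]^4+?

Summing ligand charges against the +4 overall charge gives an oxidation state of +4 for technetium.
Group 7 minus oxidation state 4 gives a d³ configuration.
With 6 monodentate ligands the coordination number is 6.
Six donors around a single metal centre give an octahedral coordination sphere.

octahedral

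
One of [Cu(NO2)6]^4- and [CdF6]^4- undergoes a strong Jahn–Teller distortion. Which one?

[Cu(NO2)6]^4-

[Cu(NO2)6]^4-: Ligand charges: each nitro (N-bound nitrite) is −1. With an overall charge of −4 the copper centre must be in the +2 oxidation state. Cu sits in group 11, so the d-electron count is 11 − 2 = 9. The t₂g⁶e_g³ configuration has an unevenly filled e_g set; the Jahn–Teller theorem predicts a tetragonal distortion (typically axial elongation) to lift the degeneracy.
[CdF6]^4-: Each fluoride is −1; balancing the −4 overall charge requires Cd(II). Cd sits in group 12, so the d-electron count is 12 − 2 = 10. The d¹⁰ configuration leaves the e_g set evenly filled (or empty) — no strong Jahn–Teller driving force.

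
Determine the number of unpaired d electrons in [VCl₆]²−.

Each chloride is −1; balancing the −2 overall charge requires V(IV).
V sits in group 5, so the d-electron count is 5 − 4 = 1.
In an octahedral field the d¹ configuration is t₂g¹e_g⁰ (only one arrangement possible), giving 1 unpaired electron.

1 unpaired electron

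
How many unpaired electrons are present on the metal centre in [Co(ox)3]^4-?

3 unpaired electrons

Ligand charges: each oxalate is −2. With an overall charge of −4 the cobalt centre must be in the +2 oxidation state.
Cobalt is a group-9 element; Co(II) is therefore d⁷.
Counting donor atoms: 3×oxalate (bidentate) → 6 donors. Coordination number = 6.
The spin state decides the count: Oxalate is a weak-field ligand for a first-row metal, so the complex is high-spin.
An octahedral high-spin d⁷ ion is t₂g⁵e_g², giving 3 unpaired electrons.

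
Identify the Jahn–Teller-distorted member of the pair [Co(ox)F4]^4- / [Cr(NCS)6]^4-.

[Co(ox)F4]^4-: Summing ligand charges against the −4 overall charge gives an oxidation state of +2 for cobalt. Cobalt is a group-9 element; Co(II) is therefore d⁷. Fluoride and oxalate are weak-field ligands for a first-row metal, so the complex is high-spin. The d⁷ configuration leaves the e_g set evenly filled (or empty) — no strong Jahn–Teller driving force.
[Cr(NCS)6]^4-: Each isothiocyanate is −1; balancing the −4 overall charge requires Cr(II). Group 6 minus oxidation state 2 gives a d⁴ configuration. Isothiocyanate is a weak-field ligand for a first-row metal, so the complex is high-spin. The t₂g³e_g¹ (high-spin) configuration has an unevenly filled e_g set; the Jahn–Teller theorem predicts a tetragonal distortion (typically axial elongation) to lift the degeneracy.

[Cr(NCS)6]^4-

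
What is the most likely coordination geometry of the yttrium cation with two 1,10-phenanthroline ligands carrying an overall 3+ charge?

tetrahedral

Ligand charges: 1,10-phenanthroline is neutral. With an overall charge of +3 the yttrium centre must be in the +3 oxidation state.
Y sits in group 3, so the d-electron count is 3 − 3 = 0.
Counting donor atoms: 2×1,10-phenanthroline (bidentate) → 4 donors. Coordination number = 4.
A d⁰ ion has no crystal-field stabilisation preference between square planar and tetrahedral, so four ligands adopt the sterically favoured tetrahedral geometry.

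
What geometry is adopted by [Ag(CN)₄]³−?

tetrahedral

Ligand charges: each cyanide is −1. With an overall charge of −3 the silver centre must be in the +1 oxidation state.
Group 11 minus oxidation state 1 gives a d¹⁰ configuration.
With 4 monodentate ligands the coordination number is 4.
A d¹⁰ ion has no crystal-field stabilisation preference between square planar and tetrahedral, so four ligands adopt the sterically favoured tetrahedral geometry.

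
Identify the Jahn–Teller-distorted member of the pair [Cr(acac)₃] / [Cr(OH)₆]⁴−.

[Cr(OH)₆]⁴−

[Cr(acac)₃]: Each acetylacetonate is −1; balancing the 0 overall charge requires Cr(III). Chromium is a group-6 element; Cr(III) is therefore d³. The d³ configuration leaves the e_g set evenly filled (or empty) — no strong Jahn–Teller driving force.
[Cr(OH)₆]⁴−: Summing ligand charges against the −4 overall charge gives an oxidation state of +2 for chromium. Group 6 minus oxidation state 2 gives a d⁴ configuration. Hydroxide is a weak-field ligand for a first-row metal, so the complex is high-spin. The t₂g³e_g¹ (high-spin) configuration has an unevenly filled e_g set; the Jahn–Teller theorem predicts a tetragonal distortion (typically axial elongation) to lift the degeneracy.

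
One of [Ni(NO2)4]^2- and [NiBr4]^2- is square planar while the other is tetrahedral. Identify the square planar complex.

For [Ni(NO2)4]^2-: Ligand charges: each nitro (N-bound nitrite) is −1. With an overall charge of −2 the nickel centre must be in the +2 oxidation state. Nickel is a group-10 element; Ni(II) is therefore d⁸. Nitro (N-bound nitrite) is a strong-field ligand (high in the spectrochemical series). A 3d d⁸ ion with strong-field ligands gains enough CFSE to favour square planar over tetrahedral. → square planar.
For [NiBr4]^2-: Each bromide is −1; balancing the −2 overall charge requires Ni(II). Nickel is a group-10 element; Ni(II) is therefore d⁸. Bromide is a weak-field ligand. With weak-field ligands the CFSE gain from square planar is small, so a 3d d⁸ ion takes the sterically preferred tetrahedral geometry. → tetrahedral.

[Ni(NO2)4]^2-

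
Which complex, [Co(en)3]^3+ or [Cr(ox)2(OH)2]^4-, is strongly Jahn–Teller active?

[Co(en)3]^3+: Ligand charges: ethylenediamine is neutral. With an overall charge of +3 the cobalt centre must be in the +3 oxidation state. Co sits in group 9, so the d-electron count is 9 − 3 = 6. Co(III) has an exceptionally large octahedral splitting and is low-spin with essentially every ligand except fluoride. The d⁶ configuration leaves the e_g set evenly filled (or empty) — no strong Jahn–Teller driving force.
[Cr(ox)2(OH)2]^4-: Ligand charges: each oxalate is −2; each hydroxide is −1. With an overall charge of −4 the chromium centre must be in the +2 oxidation state. Chromium is a group-6 element; Cr(II) is therefore d⁴. Hydroxide and oxalate are weak-field ligands for a first-row metal, so the complex is high-spin. The t₂g³e_g¹ (high-spin) configuration has an unevenly filled e_g set; the Jahn–Teller theorem predicts a tetragonal distortion (typically axial elongation) to lift the degeneracy.

[Cr(ox)2(OH)2]^4-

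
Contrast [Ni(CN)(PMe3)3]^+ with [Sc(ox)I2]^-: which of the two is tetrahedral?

For [Ni(CN)(PMe3)3]^+: Summing ligand charges against the +1 overall charge gives an oxidation state of +2 for nickel. Group 10 minus oxidation state 2 gives a d⁸ configuration. Cyanide and trimethylphosphine are strong-field ligands (high in the spectrochemical series). A 3d d⁸ ion with strong-field ligands gains enough CFSE to favour square planar over tetrahedral. → square planar.
For [Sc(ox)I2]^-: Each oxalate is −2; each iodide is −1; balancing the −1 overall charge requires Sc(III). Sc sits in group 3, so the d-electron count is 3 − 3 = 0. A d⁰ ion has no crystal-field stabilisation preference between square planar and tetrahedral, so four ligands adopt the sterically favoured tetrahedral geometry. → tetrahedral.

[Sc(ox)I2]^-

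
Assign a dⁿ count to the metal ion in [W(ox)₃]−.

Ligand charges: each oxalate is −2. With an overall charge of −1 the tungsten centre must be in the +5 oxidation state.
Tungsten is a group-6 element; W(V) is therefore d¹.

d1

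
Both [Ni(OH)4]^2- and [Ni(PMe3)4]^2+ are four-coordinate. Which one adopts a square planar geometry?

[Ni(PMe3)4]^2+

For [Ni(OH)4]^2-: Each hydroxide is −1; balancing the −2 overall charge requires Ni(II). Group 10 minus oxidation state 2 gives a d⁸ configuration. Hydroxide is a weak-field ligand. With weak-field ligands the CFSE gain from square planar is small, so a 3d d⁸ ion takes the sterically preferred tetrahedral geometry. → tetrahedral.
For [Ni(PMe3)4]^2+: Summing ligand charges against the +2 overall charge gives an oxidation state of +2 for nickel. Group 10 minus oxidation state 2 gives a d⁸ configuration. Trimethylphosphine is a strong-field ligand (high in the spectrochemical series). A 3d d⁸ ion with strong-field ligands gains enough CFSE to favour square planar over tetrahedral. → square planar.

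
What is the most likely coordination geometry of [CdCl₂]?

Ligand charges: each chloride is −1. With an overall charge of 0 the cadmium centre must be in the +2 oxidation state.
Cd sits in group 12, so the d-electron count is 12 − 2 = 10.
Coordination number: 2.
A d¹⁰ ion with only two ligands adopts a linear arrangement (sp hybridisation; no CFSE preference).

linear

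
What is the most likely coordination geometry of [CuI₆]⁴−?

Ligand charges: each iodide is −1. With an overall charge of −4 the copper centre must be in the +2 oxidation state.
Copper is a group-11 element; Cu(II) is therefore d⁹.
Coordination number: 6.
Six donors around a single metal centre give an octahedral coordination sphere.

octahedral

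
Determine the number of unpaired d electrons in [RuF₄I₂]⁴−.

0 unpaired electrons

Each fluoride is −1; each iodide is −1; balancing the −4 overall charge requires Ru(II).
Ru sits in group 8, so the d-electron count is 8 − 2 = 6.
The spin state decides the count: a 4d ion has a large Δₒ and is invariably low-spin.
An octahedral low-spin d⁶ ion is t₂g⁶e_g⁰, giving 0 unpaired electrons.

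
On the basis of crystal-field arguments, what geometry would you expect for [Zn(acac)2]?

tetrahedral

Each acetylacetonate is −1; balancing the 0 overall charge requires Zn(II).
Zn sits in group 12, so the d-electron count is 12 − 2 = 10.
Counting donor atoms: 2×acetylacetonate (bidentate) → 4 donors. Coordination number = 4.
A d¹⁰ ion has no crystal-field stabilisation preference between square planar and tetrahedral, so four ligands adopt the sterically favoured tetrahedral geometry.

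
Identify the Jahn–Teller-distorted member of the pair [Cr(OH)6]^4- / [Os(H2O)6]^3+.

[Cr(OH)6]^4-

[Cr(OH)6]^4-: Summing ligand charges against the −4 overall charge gives an oxidation state of +2 for chromium. Cr sits in group 6, so the d-electron count is 6 − 2 = 4. Hydroxide is a weak-field ligand for a first-row metal, so the complex is high-spin. The t₂g³e_g¹ (high-spin) configuration has an unevenly filled e_g set; the Jahn–Teller theorem predicts a tetragonal distortion (typically axial elongation) to lift the degeneracy.
[Os(H2O)6]^3+: Ligand charges: water is neutral. With an overall charge of +3 the osmium centre must be in the +3 oxidation state. Group 8 minus oxidation state 3 gives a d⁵ configuration. A 5d ion has a large Δₒ and is invariably low-spin. The d⁵ configuration leaves the e_g set evenly filled (or empty) — no strong Jahn–Teller driving force.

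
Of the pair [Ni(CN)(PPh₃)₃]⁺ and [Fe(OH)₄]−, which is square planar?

For [Ni(CN)(PPh₃)₃]⁺: Each cyanide is −1; triphenylphosphine is neutral; balancing the +1 overall charge requires Ni(II). Group 10 minus oxidation state 2 gives a d⁸ configuration. Cyanide and triphenylphosphine are strong-field ligands (high in the spectrochemical series). A 3d d⁸ ion with strong-field ligands gains enough CFSE to favour square planar over tetrahedral. → square planar.
For [Fe(OH)₄]−: Each hydroxide is −1; balancing the −1 overall charge requires Fe(III). Fe sits in group 8, so the d-electron count is 8 − 3 = 5. A high-spin d⁵ ion has zero CFSE in either geometry, so four ligands adopt the sterically favoured tetrahedral geometry. → tetrahedral.

[Ni(CN)(PPh₃)₃]⁺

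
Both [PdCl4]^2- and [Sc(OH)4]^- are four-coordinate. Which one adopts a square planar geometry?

[PdCl4]^2-

For [PdCl4]^2-: Summing ligand charges against the −2 overall charge gives an oxidation state of +2 for palladium. Group 10 minus oxidation state 2 gives a d⁸ configuration. A 4d d⁸ ion has a large crystal-field splitting; square planar leaves the high-energy d_{x²−y²} orbital empty and maximises CFSE. → square planar.
For [Sc(OH)4]^-: Ligand charges: each hydroxide is −1. With an overall charge of −1 the scandium centre must be in the +3 oxidation state. Scandium is a group-3 element; Sc(III) is therefore d⁰. A d⁰ ion has no crystal-field stabilisation preference between square planar and tetrahedral, so four ligands adopt the sterically favoured tetrahedral geometry. → tetrahedral.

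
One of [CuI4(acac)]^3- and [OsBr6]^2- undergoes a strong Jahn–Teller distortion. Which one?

[CuI4(acac)]^3-

[CuI4(acac)]^3-: Summing ligand charges against the −3 overall charge gives an oxidation state of +2 for copper. Copper is a group-11 element; Cu(II) is therefore d⁹. The t₂g⁶e_g³ configuration has an unevenly filled e_g set; the Jahn–Teller theorem predicts a tetragonal distortion (typically axial elongation) to lift the degeneracy.
[OsBr6]^2-: Each bromide is −1; balancing the −2 overall charge requires Os(IV). Os sits in group 8, so the d-electron count is 8 − 4 = 4. A 5d ion has a large Δₒ and is invariably low-spin. The d⁴ configuration leaves the e_g set evenly filled (or empty) — no strong Jahn–Teller driving force.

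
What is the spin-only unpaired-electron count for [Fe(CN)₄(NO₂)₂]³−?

Summing ligand charges against the −3 overall charge gives an oxidation state of +3 for iron.
Group 8 minus oxidation state 3 gives a d⁵ configuration.
The spin state decides the count: Cyanide and nitro (N-bound nitrite) are strong-field ligands (high in the spectrochemical series) for a first-row metal, so the complex is low-spin.
An octahedral low-spin d⁵ ion is t₂g⁵e_g⁰, giving 1 unpaired electron.

1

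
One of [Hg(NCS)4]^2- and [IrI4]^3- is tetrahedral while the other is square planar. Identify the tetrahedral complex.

[Hg(NCS)4]^2-

For [Hg(NCS)4]^2-: Ligand charges: each isothiocyanate is −1. With an overall charge of −2 the mercury centre must be in the +2 oxidation state. Group 12 minus oxidation state 2 gives a d¹⁰ configuration. A d¹⁰ ion has no crystal-field stabilisation preference between square planar and tetrahedral, so four ligands adopt the sterically favoured tetrahedral geometry. → tetrahedral.
For [IrI4]^3-: Each iodide is −1; balancing the −3 overall charge requires Ir(I). Ir sits in group 9, so the d-electron count is 9 − 1 = 8. A 5d d⁸ ion has a large crystal-field splitting; square planar leaves the high-energy d_{x²−y²} orbital empty and maximises CFSE. → square planar.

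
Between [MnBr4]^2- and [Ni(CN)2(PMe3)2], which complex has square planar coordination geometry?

For [MnBr4]^2-: Ligand charges: each bromide is −1. With an overall charge of −2 the manganese centre must be in the +2 oxidation state. Group 7 minus oxidation state 2 gives a d⁵ configuration. A high-spin d⁵ ion has zero CFSE in either geometry, so four ligands adopt the sterically favoured tetrahedral geometry. → tetrahedral.
For [Ni(CN)2(PMe3)2]: Summing ligand charges against the 0 overall charge gives an oxidation state of +2 for nickel. Nickel is a group-10 element; Ni(II) is therefore d⁸. Cyanide and trimethylphosphine are strong-field ligands (high in the spectrochemical series). A 3d d⁸ ion with strong-field ligands gains enough CFSE to favour square planar over tetrahedral. → square planar.

[Ni(CN)2(PMe3)2]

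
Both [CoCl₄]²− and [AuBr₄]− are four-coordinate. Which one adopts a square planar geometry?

[AuBr₄]−

For [CoCl₄]²−: Ligand charges: each chloride is −1. With an overall charge of −2 the cobalt centre must be in the +2 oxidation state. Co sits in group 9, so the d-electron count is 9 − 2 = 7. For a high-spin 3d d⁷ ion with weak-field ligands the small Δₜ gives little square-planar CFSE advantage, so four ligands adopt the sterically favoured tetrahedral geometry. → tetrahedral.
For [AuBr₄]−: Each bromide is −1; balancing the −1 overall charge requires Au(III). Gold is a group-11 element; Au(III) is therefore d⁸. A 5d d⁸ ion has a large crystal-field splitting; square planar leaves the high-energy d_{x²−y²} orbital empty and maximises CFSE. → square planar.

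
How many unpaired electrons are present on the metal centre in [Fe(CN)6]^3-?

1

Each cyanide is −1; balancing the −3 overall charge requires Fe(III).
Iron is a group-8 element; Fe(III) is therefore d⁵.
The spin state decides the count: Cyanide is a strong-field ligand (high in the spectrochemical series) for a first-row metal, so the complex is low-spin.
An octahedral low-spin d⁵ ion is t₂g⁵e_g⁰, giving 1 unpaired electron.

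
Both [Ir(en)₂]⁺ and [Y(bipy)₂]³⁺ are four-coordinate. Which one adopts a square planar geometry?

For [Ir(en)₂]⁺: Ethylenediamine is neutral; balancing the +1 overall charge requires Ir(I). Group 9 minus oxidation state 1 gives a d⁸ configuration. A 5d d⁸ ion has a large crystal-field splitting; square planar leaves the high-energy d_{x²−y²} orbital empty and maximises CFSE. → square planar.
For [Y(bipy)₂]³⁺: Summing ligand charges against the +3 overall charge gives an oxidation state of +3 for yttrium. Group 3 minus oxidation state 3 gives a d⁰ configuration. A d⁰ ion has no crystal-field stabilisation preference between square planar and tetrahedral, so four ligands adopt the sterically favoured tetrahedral geometry. → tetrahedral.

[Ir(en)₂]⁺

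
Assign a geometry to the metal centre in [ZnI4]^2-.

Each iodide is −1; balancing the −2 overall charge requires Zn(II).
Group 12 minus oxidation state 2 gives a d¹⁰ configuration.
With 4 monodentate ligands the coordination number is 4.
A d¹⁰ ion has no crystal-field stabilisation preference between square planar and tetrahedral, so four ligands adopt the sterically favoured tetrahedral geometry.

tetrahedral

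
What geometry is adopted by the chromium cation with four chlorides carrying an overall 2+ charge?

Ligand charges: each chloride is −1. With an overall charge of +2 the chromium centre must be in the +6 oxidation state.
Chromium is a group-6 element; Cr(VI) is therefore d⁰.
Coordination number: 4.
A d⁰ ion has no crystal-field stabilisation preference between square planar and tetrahedral, so four ligands adopt the sterically favoured tetrahedral geometry.

tetrahedral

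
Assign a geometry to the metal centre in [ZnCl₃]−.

trigonal planar

Each chloride is −1; balancing the −1 overall charge requires Zn(II).
Zinc is a group-12 element; Zn(II) is therefore d¹⁰.
Coordination number: 3.
Three ligands around a d¹⁰ centre minimise repulsion in a trigonal-planar arrangement.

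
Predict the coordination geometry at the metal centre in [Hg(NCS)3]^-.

Ligand charges: each isothiocyanate is −1. With an overall charge of −1 the mercury centre must be in the +2 oxidation state.
Mercury is a group-12 element; Hg(II) is therefore d¹⁰.
With 3 monodentate ligands the coordination number is 3.
Three ligands around a d¹⁰ centre minimise repulsion in a trigonal-planar arrangement.

trigonal planar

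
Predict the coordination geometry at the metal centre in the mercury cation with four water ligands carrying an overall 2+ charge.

tetrahedral

Summing ligand charges against the +2 overall charge gives an oxidation state of +2 for mercury.
Mercury is a group-12 element; Hg(II) is therefore d¹⁰.
Coordination number: 4.
A d¹⁰ ion has no crystal-field stabilisation preference between square planar and tetrahedral, so four ligands adopt the sterically favoured tetrahedral geometry.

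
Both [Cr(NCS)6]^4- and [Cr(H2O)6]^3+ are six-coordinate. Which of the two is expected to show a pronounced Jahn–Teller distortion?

[Cr(NCS)6]^4-: Ligand charges: each isothiocyanate is −1. With an overall charge of −4 the chromium centre must be in the +2 oxidation state. Group 6 minus oxidation state 2 gives a d⁴ configuration. Isothiocyanate is a weak-field ligand for a first-row metal, so the complex is high-spin. The t₂g³e_g¹ (high-spin) configuration has an unevenly filled e_g set; the Jahn–Teller theorem predicts a tetragonal distortion (typically axial elongation) to lift the degeneracy.
[Cr(H2O)6]^3+: Summing ligand charges against the +3 overall charge gives an oxidation state of +3 for chromium. Cr sits in group 6, so the d-electron count is 6 − 3 = 3. The d³ configuration leaves the e_g set evenly filled (or empty) — no strong Jahn–Teller driving force.

[Cr(NCS)6]^4-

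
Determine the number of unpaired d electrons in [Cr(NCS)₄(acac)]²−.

3

Each isothiocyanate is −1; each acetylacetonate is −1; balancing the −2 overall charge requires Cr(III).
Cr sits in group 6, so the d-electron count is 6 − 3 = 3.
Counting donor atoms: 4×isothiocyanate (monodentate) → 4 donors; 1×acetylacetonate (bidentate) → 2 donors. Coordination number = 6.
In an octahedral field the d³ configuration is t₂g³e_g⁰ (only one arrangement possible), giving 3 unpaired electrons.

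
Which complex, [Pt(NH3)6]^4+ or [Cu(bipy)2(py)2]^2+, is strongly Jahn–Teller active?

[Cu(bipy)2(py)2]^2+

[Pt(NH3)6]^4+: Ammonia is neutral; balancing the +4 overall charge requires Pt(IV). Group 10 minus oxidation state 4 gives a d⁶ configuration. A 5d ion has a large Δₒ and is invariably low-spin. The d⁶ configuration leaves the e_g set evenly filled (or empty) — no strong Jahn–Teller driving force.
[Cu(bipy)2(py)2]^2+: 2,2′-bipyridine is neutral; pyridine is neutral; balancing the +2 overall charge requires Cu(II). Copper is a group-11 element; Cu(II) is therefore d⁹. The t₂g⁶e_g³ configuration has an unevenly filled e_g set; the Jahn–Teller theorem predicts a tetragonal distortion (typically axial elongation) to lift the degeneracy.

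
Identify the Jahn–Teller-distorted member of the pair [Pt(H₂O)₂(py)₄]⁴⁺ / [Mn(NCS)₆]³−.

[Pt(H₂O)₂(py)₄]⁴⁺: Summing ligand charges against the +4 overall charge gives an oxidation state of +4 for platinum. Pt sits in group 10, so the d-electron count is 10 − 4 = 6. A 5d ion has a large Δₒ and is invariably low-spin. The d⁶ configuration leaves the e_g set evenly filled (or empty) — no strong Jahn–Teller driving force.
[Mn(NCS)₆]³−: Summing ligand charges against the −3 overall charge gives an oxidation state of +3 for manganese. Mn sits in group 7, so the d-electron count is 7 − 3 = 4. Isothiocyanate is a weak-field ligand for a first-row metal, so the complex is high-spin. The t₂g³e_g¹ (high-spin) configuration has an unevenly filled e_g set; the Jahn–Teller theorem predicts a tetragonal distortion (typically axial elongation) to lift the degeneracy.

[Mn(NCS)₆]³−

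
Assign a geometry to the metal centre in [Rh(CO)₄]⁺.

Summing ligand charges against the +1 overall charge gives an oxidation state of +1 for rhodium.
Rh sits in group 9, so the d-electron count is 9 − 1 = 8.
With 4 monodentate ligands the coordination number is 4.
A 4d d⁸ ion has a large crystal-field splitting; square planar leaves the high-energy d_{x²−y²} orbital empty and maximises CFSE.

square planar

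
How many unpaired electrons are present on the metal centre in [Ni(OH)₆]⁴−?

2 unpaired electrons

Each hydroxide is −1; balancing the −4 overall charge requires Ni(II).
Ni sits in group 10, so the d-electron count is 10 − 2 = 8.
In an octahedral field the d⁸ configuration is t₂g⁶e_g² (only one arrangement possible), giving 2 unpaired electrons.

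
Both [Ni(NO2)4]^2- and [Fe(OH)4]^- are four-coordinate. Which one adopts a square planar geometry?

For [Ni(NO2)4]^2-: Each nitro (N-bound nitrite) is −1; balancing the −2 overall charge requires Ni(II). Ni sits in group 10, so the d-electron count is 10 − 2 = 8. Nitro (N-bound nitrite) is a strong-field ligand (high in the spectrochemical series). A 3d d⁸ ion with strong-field ligands gains enough CFSE to favour square planar over tetrahedral. → square planar.
For [Fe(OH)4]^-: Each hydroxide is −1; balancing the −1 overall charge requires Fe(III). Iron is a group-8 element; Fe(III) is therefore d⁵. A high-spin d⁵ ion has zero CFSE in either geometry, so four ligands adopt the sterically favoured tetrahedral geometry. → tetrahedral.

[Ni(NO2)4]^2-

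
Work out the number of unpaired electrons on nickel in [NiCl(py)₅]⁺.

2 unpaired electrons

Summing ligand charges against the +1 overall charge gives an oxidation state of +2 for nickel.
Group 10 minus oxidation state 2 gives a d⁸ configuration.
In an octahedral field the d⁸ configuration is t₂g⁶e_g² (only one arrangement possible), giving 2 unpaired electrons.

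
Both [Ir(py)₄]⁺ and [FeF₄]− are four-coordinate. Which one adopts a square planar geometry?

[Ir(py)₄]⁺

For [Ir(py)₄]⁺: Ligand charges: pyridine is neutral. With an overall charge of +1 the iridium centre must be in the +1 oxidation state. Ir sits in group 9, so the d-electron count is 9 − 1 = 8. A 5d d⁸ ion has a large crystal-field splitting; square planar leaves the high-energy d_{x²−y²} orbital empty and maximises CFSE. → square planar.
For [FeF₄]−: Summing ligand charges against the −1 overall charge gives an oxidation state of +3 for iron. Group 8 minus oxidation state 3 gives a d⁵ configuration. A high-spin d⁵ ion has zero CFSE in either geometry, so four ligands adopt the sterically favoured tetrahedral geometry. → tetrahedral.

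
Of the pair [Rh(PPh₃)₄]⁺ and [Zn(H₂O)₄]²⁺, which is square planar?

For [Rh(PPh₃)₄]⁺: Triphenylphosphine is neutral; balancing the +1 overall charge requires Rh(I). Rhodium is a group-9 element; Rh(I) is therefore d⁸. A 4d d⁸ ion has a large crystal-field splitting; square planar leaves the high-energy d_{x²−y²} orbital empty and maximises CFSE. → square planar.
For [Zn(H₂O)₄]²⁺: Ligand charges: water is neutral. With an overall charge of +2 the zinc centre must be in the +2 oxidation state. Group 12 minus oxidation state 2 gives a d¹⁰ configuration. A d¹⁰ ion has no crystal-field stabilisation preference between square planar and tetrahedral, so four ligands adopt the sterically favoured tetrahedral geometry. → tetrahedral.

[Rh(PPh₃)₄]⁺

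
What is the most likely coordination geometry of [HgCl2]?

linear

Each chloride is −1; balancing the 0 overall charge requires Hg(II).
Mercury is a group-12 element; Hg(II) is therefore d¹⁰.
Coordination number: 2.
A d¹⁰ ion with only two ligands adopts a linear arrangement (sp hybridisation; no CFSE preference).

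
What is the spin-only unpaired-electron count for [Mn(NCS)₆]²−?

3 unpaired electrons

Summing ligand charges against the −2 overall charge gives an oxidation state of +4 for manganese.
Group 7 minus oxidation state 4 gives a d³ configuration.
In an octahedral field the d³ configuration is t₂g³e_g⁰ (only one arrangement possible), giving 3 unpaired electrons.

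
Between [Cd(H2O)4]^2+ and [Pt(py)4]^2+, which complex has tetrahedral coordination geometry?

For [Cd(H2O)4]^2+: Ligand charges: water is neutral. With an overall charge of +2 the cadmium centre must be in the +2 oxidation state. Group 12 minus oxidation state 2 gives a d¹⁰ configuration. A d¹⁰ ion has no crystal-field stabilisation preference between square planar and tetrahedral, so four ligands adopt the sterically favoured tetrahedral geometry. → tetrahedral.
For [Pt(py)4]^2+: Summing ligand charges against the +2 overall charge gives an oxidation state of +2 for platinum. Pt sits in group 10, so the d-electron count is 10 − 2 = 8. A 5d d⁸ ion has a large crystal-field splitting; square planar leaves the high-energy d_{x²−y²} orbital empty and maximises CFSE. → square planar.

[Cd(H2O)4]^2+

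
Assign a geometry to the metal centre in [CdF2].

Ligand charges: each fluoride is −1. With an overall charge of 0 the cadmium centre must be in the +2 oxidation state.
Cd sits in group 12, so the d-electron count is 12 − 2 = 10.
With 2 monodentate ligands the coordination number is 2.
A d¹⁰ ion with only two ligands adopts a linear arrangement (sp hybridisation; no CFSE preference).

linear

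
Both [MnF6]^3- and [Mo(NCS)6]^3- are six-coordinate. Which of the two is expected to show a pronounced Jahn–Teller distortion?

[MnF6]^3-

[MnF6]^3-: Summing ligand charges against the −3 overall charge gives an oxidation state of +3 for manganese. Group 7 minus oxidation state 3 gives a d⁴ configuration. Fluoride is a weak-field ligand for a first-row metal, so the complex is high-spin. The t₂g³e_g¹ (high-spin) configuration has an unevenly filled e_g set; the Jahn–Teller theorem predicts a tetragonal distortion (typically axial elongation) to lift the degeneracy.
[Mo(NCS)6]^3-: Each isothiocyanate is −1; balancing the −3 overall charge requires Mo(III). Mo sits in group 6, so the d-electron count is 6 − 3 = 3. The d³ configuration leaves the e_g set evenly filled (or empty) — no strong Jahn–Teller driving force.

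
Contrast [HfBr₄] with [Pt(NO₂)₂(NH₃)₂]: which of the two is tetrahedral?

For [HfBr₄]: Ligand charges: each bromide is −1. With an overall charge of 0 the hafnium centre must be in the +4 oxidation state. Hafnium is a group-4 element; Hf(IV) is therefore d⁰. A d⁰ ion has no crystal-field stabilisation preference between square planar and tetrahedral, so four ligands adopt the sterically favoured tetrahedral geometry. → tetrahedral.
For [Pt(NO₂)₂(NH₃)₂]: Each nitro (N-bound nitrite) is −1; ammonia is neutral; balancing the 0 overall charge requires Pt(II). Pt sits in group 10, so the d-electron count is 10 − 2 = 8. A 5d d⁸ ion has a large crystal-field splitting; square planar leaves the high-energy d_{x²−y²} orbital empty and maximises CFSE. → square planar.

[HfBr₄]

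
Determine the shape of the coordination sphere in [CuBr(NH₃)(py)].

Each bromide is −1; ammonia is neutral; pyridine is neutral; balancing the 0 overall charge requires Cu(I).
Cu sits in group 11, so the d-electron count is 11 − 1 = 10.
With 3 monodentate ligands the coordination number is 3.
Three ligands around a d¹⁰ centre minimise repulsion in a trigonal-planar arrangement.

trigonal planar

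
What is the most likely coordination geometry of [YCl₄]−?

Each chloride is −1; balancing the −1 overall charge requires Y(III).
Yttrium is a group-3 element; Y(III) is therefore d⁰.
Coordination number: 4.
A d⁰ ion has no crystal-field stabilisation preference between square planar and tetrahedral, so four ligands adopt the sterically favoured tetrahedral geometry.

tetrahedral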